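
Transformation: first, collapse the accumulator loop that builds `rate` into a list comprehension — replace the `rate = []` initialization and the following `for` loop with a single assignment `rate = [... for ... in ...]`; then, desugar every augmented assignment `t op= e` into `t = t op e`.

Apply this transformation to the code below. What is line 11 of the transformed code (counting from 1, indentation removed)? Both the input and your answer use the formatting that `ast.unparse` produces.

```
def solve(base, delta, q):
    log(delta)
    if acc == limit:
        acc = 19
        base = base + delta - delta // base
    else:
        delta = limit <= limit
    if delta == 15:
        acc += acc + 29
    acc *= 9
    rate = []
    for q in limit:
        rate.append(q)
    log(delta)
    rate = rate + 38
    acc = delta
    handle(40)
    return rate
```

Transformed code:
def solve(base, delta, q):
    log(delta)
    if acc == limit:
        acc = 19
        base = base + delta - delta // base
    else:
        delta = limit <= limit
    if delta == 15:
        acc = acc + (acc + 29)
    acc = acc * 9
    rate = [q for q in limit]
    log(delta)
    rate = rate + 38
    acc = delta
    handle(40)
    return rate

rate = [q for q in limit]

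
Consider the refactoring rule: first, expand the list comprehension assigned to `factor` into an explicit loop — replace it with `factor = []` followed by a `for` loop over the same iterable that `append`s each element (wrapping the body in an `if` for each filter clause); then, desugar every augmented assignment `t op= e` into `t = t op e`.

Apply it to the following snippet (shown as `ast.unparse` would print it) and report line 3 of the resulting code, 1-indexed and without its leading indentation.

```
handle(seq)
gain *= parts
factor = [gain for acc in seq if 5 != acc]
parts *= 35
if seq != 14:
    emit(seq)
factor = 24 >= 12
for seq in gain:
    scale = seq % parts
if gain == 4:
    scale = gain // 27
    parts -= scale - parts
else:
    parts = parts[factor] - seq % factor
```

factor = []

Transformed code:
handle(seq)
gain = gain * parts
factor = []
for acc in seq:
    if 5 != acc:
        factor.append(gain)
parts = parts * 35
if seq != 14:
    emit(seq)
factor = 24 >= 12
for seq in gain:
    scale = seq % parts
if gain == 4:
    scale = gain // 27
    parts = parts - (scale - parts)
else:
    parts = parts[factor] - seq % factor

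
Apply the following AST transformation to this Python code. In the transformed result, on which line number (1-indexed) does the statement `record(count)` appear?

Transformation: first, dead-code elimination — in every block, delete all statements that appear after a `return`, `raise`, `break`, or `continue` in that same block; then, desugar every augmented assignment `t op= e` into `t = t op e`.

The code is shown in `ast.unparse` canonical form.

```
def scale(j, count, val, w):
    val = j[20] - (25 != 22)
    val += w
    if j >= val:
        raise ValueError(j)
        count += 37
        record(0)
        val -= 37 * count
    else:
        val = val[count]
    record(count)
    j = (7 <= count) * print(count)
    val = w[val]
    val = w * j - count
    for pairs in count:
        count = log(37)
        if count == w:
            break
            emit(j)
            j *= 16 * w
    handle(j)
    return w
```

Transformed code:
def scale(j, count, val, w):
    val = j[20] - (25 != 22)
    val = val + w
    if j >= val:
        raise ValueError(j)
    else:
        val = val[count]
    record(count)
    j = (7 <= count) * print(count)
    val = w[val]
    val = w * j - count
    for pairs in count:
        count = log(37)
        if count == w:
            break
    handle(j)
    return w

8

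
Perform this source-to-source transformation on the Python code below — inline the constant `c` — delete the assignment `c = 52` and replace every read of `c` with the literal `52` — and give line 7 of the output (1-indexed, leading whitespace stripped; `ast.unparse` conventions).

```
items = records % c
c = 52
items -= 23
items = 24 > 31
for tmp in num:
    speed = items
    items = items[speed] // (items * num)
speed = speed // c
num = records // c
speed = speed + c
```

Transformed code:
items = records % 52
items -= 23
items = 24 > 31
for tmp in num:
    speed = items
    items = items[speed] // (items * num)
speed = speed // 52
num = records // 52
speed = speed + 52

speed = speed // 52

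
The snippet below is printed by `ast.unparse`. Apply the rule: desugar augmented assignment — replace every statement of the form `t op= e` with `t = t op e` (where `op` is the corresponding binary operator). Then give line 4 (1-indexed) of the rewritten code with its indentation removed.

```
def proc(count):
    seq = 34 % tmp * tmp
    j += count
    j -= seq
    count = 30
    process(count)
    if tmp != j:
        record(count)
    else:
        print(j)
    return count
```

Transformed code:
def proc(count):
    seq = 34 % tmp * tmp
    j = j + count
    j = j - seq
    count = 30
    process(count)
    if tmp != j:
        record(count)
    else:
        print(j)
    return count

j = j - seq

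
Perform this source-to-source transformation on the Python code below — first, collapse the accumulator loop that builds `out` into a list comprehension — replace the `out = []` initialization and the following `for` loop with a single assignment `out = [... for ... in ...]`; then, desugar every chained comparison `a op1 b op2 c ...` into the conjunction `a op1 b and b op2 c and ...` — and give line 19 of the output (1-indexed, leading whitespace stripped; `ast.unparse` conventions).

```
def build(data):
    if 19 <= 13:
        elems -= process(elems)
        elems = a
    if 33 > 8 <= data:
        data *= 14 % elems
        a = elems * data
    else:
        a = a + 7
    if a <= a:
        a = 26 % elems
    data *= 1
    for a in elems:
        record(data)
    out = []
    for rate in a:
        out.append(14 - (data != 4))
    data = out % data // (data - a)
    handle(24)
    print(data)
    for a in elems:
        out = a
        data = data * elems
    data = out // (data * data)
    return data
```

for a in elems:

Transformed code:
def build(data):
    if 19 <= 13:
        elems -= process(elems)
        elems = a
    if 33 > 8 and 8 <= data:
        data *= 14 % elems
        a = elems * data
    else:
        a = a + 7
    if a <= a:
        a = 26 % elems
    data *= 1
    for a in elems:
        record(data)
    out = [14 - (data != 4) for rate in a]
    data = out % data // (data - a)
    handle(24)
    print(data)
    for a in elems:
        out = a
        data = data * elems
    data = out // (data * data)
    return data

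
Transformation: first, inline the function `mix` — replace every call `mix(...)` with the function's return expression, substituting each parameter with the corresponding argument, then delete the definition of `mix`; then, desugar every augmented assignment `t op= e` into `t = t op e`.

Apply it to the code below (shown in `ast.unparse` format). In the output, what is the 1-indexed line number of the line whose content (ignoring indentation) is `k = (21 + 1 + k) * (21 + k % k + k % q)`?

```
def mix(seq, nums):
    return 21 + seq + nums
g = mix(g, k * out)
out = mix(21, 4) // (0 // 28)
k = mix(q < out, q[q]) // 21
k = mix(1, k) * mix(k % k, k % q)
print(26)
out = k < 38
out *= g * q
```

4

Transformed code:
g = 21 + g + k * out
out = (21 + 21 + 4) // (0 // 28)
k = (21 + (q < out) + q[q]) // 21
k = (21 + 1 + k) * (21 + k % k + k % q)
print(26)
out = k < 38
out = out * (g * q)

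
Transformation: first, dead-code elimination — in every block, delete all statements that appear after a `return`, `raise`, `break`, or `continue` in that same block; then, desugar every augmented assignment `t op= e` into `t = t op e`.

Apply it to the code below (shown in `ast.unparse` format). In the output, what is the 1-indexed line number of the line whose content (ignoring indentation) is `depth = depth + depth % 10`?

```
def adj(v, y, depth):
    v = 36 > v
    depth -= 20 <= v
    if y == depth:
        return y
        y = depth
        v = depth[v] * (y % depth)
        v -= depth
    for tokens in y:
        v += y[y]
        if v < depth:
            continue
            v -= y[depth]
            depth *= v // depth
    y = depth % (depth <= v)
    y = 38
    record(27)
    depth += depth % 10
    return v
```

Transformed code:
def adj(v, y, depth):
    v = 36 > v
    depth = depth - (20 <= v)
    if y == depth:
        return y
    for tokens in y:
        v = v + y[y]
        if v < depth:
            continue
    y = depth % (depth <= v)
    y = 38
    record(27)
    depth = depth + depth % 10
    return v

13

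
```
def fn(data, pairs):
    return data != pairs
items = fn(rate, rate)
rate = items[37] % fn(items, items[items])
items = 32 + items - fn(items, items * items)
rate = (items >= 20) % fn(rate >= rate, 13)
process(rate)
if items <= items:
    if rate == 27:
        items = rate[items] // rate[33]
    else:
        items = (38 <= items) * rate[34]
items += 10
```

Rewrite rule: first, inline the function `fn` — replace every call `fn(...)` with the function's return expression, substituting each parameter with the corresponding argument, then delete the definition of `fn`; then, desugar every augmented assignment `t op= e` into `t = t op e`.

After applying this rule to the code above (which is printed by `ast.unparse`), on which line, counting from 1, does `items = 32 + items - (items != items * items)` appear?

Transformed code:
items = rate != rate
rate = items[37] % (items != items[items])
items = 32 + items - (items != items * items)
rate = (items >= 20) % ((rate >= rate) != 13)
process(rate)
if items <= items:
    if rate == 27:
        items = rate[items] // rate[33]
    else:
        items = (38 <= items) * rate[34]
items = items + 10

3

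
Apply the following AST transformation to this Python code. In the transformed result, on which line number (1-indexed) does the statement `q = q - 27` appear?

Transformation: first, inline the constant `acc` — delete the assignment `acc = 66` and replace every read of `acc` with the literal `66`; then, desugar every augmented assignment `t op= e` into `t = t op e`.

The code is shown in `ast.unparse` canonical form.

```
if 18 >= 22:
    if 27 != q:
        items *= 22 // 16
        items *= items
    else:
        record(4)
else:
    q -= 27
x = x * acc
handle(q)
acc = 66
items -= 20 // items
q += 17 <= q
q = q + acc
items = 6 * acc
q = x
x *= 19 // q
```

8

Transformed code:
if 18 >= 22:
    if 27 != q:
        items = items * (22 // 16)
        items = items * items
    else:
        record(4)
else:
    q = q - 27
x = x * 66
handle(q)
items = items - 20 // items
q = q + (17 <= q)
q = q + 66
items = 6 * 66
q = x
x = x * (19 // q)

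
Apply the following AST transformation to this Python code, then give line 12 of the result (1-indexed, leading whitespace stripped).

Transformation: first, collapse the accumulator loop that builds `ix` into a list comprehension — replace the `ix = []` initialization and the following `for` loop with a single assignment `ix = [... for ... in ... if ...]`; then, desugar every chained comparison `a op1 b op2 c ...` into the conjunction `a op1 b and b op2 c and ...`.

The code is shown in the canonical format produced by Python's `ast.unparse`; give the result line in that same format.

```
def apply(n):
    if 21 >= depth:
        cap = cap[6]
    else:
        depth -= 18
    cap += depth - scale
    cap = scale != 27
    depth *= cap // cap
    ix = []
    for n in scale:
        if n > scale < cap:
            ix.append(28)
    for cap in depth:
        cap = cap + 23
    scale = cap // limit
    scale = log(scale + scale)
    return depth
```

Transformed code:
def apply(n):
    if 21 >= depth:
        cap = cap[6]
    else:
        depth -= 18
    cap += depth - scale
    cap = scale != 27
    depth *= cap // cap
    ix = [28 for n in scale if n > scale and scale < cap]
    for cap in depth:
        cap = cap + 23
    scale = cap // limit
    scale = log(scale + scale)
    return depth

scale = cap // limit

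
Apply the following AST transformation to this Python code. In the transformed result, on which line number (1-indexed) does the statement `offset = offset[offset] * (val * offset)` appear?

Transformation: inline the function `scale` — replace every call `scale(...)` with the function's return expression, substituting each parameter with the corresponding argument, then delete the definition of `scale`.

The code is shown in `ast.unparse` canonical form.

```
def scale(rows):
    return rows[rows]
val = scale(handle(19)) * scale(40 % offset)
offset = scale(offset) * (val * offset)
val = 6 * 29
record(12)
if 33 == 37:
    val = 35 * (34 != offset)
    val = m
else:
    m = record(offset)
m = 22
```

Transformed code:
val = handle(19)[handle(19)] * (40 % offset)[40 % offset]
offset = offset[offset] * (val * offset)
val = 6 * 29
record(12)
if 33 == 37:
    val = 35 * (34 != offset)
    val = m
else:
    m = record(offset)
m = 22

2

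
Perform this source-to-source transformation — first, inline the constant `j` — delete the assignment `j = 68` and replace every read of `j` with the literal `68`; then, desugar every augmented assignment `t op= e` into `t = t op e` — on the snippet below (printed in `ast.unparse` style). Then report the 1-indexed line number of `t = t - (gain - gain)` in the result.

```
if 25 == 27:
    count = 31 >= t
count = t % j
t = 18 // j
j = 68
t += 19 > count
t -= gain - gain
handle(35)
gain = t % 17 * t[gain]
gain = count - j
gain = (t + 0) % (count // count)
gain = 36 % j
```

6

Transformed code:
if 25 == 27:
    count = 31 >= t
count = t % 68
t = 18 // 68
t = t + (19 > count)
t = t - (gain - gain)
handle(35)
gain = t % 17 * t[gain]
gain = count - 68
gain = (t + 0) % (count // count)
gain = 36 % 68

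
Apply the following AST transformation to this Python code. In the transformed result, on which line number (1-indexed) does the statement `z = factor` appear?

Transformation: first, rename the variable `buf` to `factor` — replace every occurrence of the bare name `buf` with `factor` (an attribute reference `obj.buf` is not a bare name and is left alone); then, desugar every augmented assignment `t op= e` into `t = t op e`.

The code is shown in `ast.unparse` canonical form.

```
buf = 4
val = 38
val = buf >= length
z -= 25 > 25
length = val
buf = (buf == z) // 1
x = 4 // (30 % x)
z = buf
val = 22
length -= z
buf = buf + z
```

Transformed code:
factor = 4
val = 38
val = factor >= length
z = z - (25 > 25)
length = val
factor = (factor == z) // 1
x = 4 // (30 % x)
z = factor
val = 22
length = length - z
factor = factor + z

8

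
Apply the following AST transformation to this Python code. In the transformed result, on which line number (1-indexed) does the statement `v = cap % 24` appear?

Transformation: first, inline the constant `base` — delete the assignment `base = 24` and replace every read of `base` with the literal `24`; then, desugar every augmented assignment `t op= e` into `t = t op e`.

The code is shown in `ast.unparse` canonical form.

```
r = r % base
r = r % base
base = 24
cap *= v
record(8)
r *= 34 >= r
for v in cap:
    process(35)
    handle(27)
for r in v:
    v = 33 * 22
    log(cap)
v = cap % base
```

12

Transformed code:
r = r % 24
r = r % 24
cap = cap * v
record(8)
r = r * (34 >= r)
for v in cap:
    process(35)
    handle(27)
for r in v:
    v = 33 * 22
    log(cap)
v = cap % 24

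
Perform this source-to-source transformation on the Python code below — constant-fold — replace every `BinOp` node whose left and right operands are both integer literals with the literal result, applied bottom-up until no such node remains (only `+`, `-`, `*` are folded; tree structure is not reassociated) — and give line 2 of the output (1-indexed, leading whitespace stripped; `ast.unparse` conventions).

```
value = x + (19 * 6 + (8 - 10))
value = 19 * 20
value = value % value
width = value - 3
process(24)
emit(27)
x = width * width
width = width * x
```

Transformed code:
value = x + 112
value = 380
value = value % value
width = value - 3
process(24)
emit(27)
x = width * width
width = width * x

value = 380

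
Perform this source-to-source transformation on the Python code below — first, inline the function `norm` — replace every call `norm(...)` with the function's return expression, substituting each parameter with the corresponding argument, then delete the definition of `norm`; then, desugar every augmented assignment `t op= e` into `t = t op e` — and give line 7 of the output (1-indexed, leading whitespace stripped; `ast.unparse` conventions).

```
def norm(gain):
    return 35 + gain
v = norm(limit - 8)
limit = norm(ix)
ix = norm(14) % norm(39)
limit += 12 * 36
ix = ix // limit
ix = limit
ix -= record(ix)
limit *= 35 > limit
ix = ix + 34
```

Transformed code:
v = 35 + (limit - 8)
limit = 35 + ix
ix = (35 + 14) % (35 + 39)
limit = limit + 12 * 36
ix = ix // limit
ix = limit
ix = ix - record(ix)
limit = limit * (35 > limit)
ix = ix + 34

ix = ix - record(ix)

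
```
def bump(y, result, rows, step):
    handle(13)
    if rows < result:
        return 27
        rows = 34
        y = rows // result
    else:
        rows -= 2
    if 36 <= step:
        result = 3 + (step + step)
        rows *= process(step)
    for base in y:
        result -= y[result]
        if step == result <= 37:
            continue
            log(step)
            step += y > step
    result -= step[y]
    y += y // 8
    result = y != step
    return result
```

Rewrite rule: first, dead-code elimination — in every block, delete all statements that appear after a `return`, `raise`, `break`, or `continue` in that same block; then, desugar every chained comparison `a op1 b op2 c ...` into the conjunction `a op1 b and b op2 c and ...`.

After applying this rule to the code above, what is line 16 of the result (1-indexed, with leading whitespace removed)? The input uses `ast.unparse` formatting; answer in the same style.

result = y != step

Transformed code:
def bump(y, result, rows, step):
    handle(13)
    if rows < result:
        return 27
    else:
        rows -= 2
    if 36 <= step:
        result = 3 + (step + step)
        rows *= process(step)
    for base in y:
        result -= y[result]
        if step == result and result <= 37:
            continue
    result -= step[y]
    y += y // 8
    result = y != step
    return result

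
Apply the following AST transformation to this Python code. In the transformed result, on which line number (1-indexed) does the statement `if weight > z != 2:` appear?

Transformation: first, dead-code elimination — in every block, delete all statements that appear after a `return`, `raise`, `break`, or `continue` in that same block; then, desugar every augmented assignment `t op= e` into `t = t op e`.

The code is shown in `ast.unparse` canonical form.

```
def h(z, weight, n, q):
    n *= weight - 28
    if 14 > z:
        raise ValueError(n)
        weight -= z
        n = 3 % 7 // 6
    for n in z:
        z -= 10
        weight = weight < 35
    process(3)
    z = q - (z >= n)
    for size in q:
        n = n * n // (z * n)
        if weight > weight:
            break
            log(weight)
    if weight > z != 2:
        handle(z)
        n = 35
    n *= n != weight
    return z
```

14

Transformed code:
def h(z, weight, n, q):
    n = n * (weight - 28)
    if 14 > z:
        raise ValueError(n)
    for n in z:
        z = z - 10
        weight = weight < 35
    process(3)
    z = q - (z >= n)
    for size in q:
        n = n * n // (z * n)
        if weight > weight:
            break
    if weight > z != 2:
        handle(z)
        n = 35
    n = n * (n != weight)
    return z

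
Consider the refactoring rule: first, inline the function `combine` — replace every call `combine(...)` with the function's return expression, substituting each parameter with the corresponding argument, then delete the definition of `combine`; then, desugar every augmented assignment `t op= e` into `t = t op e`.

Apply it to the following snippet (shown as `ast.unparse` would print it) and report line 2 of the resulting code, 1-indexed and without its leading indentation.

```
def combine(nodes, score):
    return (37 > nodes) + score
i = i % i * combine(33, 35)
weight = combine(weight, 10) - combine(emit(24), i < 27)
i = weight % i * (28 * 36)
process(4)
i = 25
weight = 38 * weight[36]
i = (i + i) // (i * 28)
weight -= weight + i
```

Transformed code:
i = i % i * ((37 > 33) + 35)
weight = (37 > weight) + 10 - ((37 > emit(24)) + (i < 27))
i = weight % i * (28 * 36)
process(4)
i = 25
weight = 38 * weight[36]
i = (i + i) // (i * 28)
weight = weight - (weight + i)

weight = (37 > weight) + 10 - ((37 > emit(24)) + (i < 27))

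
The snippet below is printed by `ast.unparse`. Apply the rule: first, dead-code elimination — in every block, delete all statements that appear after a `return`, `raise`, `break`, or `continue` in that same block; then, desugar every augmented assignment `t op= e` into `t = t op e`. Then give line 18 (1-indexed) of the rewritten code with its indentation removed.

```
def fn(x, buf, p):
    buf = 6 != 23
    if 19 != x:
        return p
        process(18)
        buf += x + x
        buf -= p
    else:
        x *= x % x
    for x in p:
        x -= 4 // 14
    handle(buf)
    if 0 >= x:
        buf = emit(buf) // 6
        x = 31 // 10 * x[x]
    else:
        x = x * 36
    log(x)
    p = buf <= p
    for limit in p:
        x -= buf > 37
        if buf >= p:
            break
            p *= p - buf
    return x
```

x = x - (buf > 37)

Transformed code:
def fn(x, buf, p):
    buf = 6 != 23
    if 19 != x:
        return p
    else:
        x = x * (x % x)
    for x in p:
        x = x - 4 // 14
    handle(buf)
    if 0 >= x:
        buf = emit(buf) // 6
        x = 31 // 10 * x[x]
    else:
        x = x * 36
    log(x)
    p = buf <= p
    for limit in p:
        x = x - (buf > 37)
        if buf >= p:
            break
    return x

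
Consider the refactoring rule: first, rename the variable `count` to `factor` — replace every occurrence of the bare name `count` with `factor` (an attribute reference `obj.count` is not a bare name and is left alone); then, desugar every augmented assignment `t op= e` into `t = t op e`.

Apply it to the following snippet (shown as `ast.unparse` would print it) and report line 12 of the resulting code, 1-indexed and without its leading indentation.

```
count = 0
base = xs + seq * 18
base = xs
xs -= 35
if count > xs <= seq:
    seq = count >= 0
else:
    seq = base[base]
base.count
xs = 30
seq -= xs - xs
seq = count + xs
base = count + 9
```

seq = factor + xs

Transformed code:
factor = 0
base = xs + seq * 18
base = xs
xs = xs - 35
if factor > xs <= seq:
    seq = factor >= 0
else:
    seq = base[base]
base.count
xs = 30
seq = seq - (xs - xs)
seq = factor + xs
base = factor + 9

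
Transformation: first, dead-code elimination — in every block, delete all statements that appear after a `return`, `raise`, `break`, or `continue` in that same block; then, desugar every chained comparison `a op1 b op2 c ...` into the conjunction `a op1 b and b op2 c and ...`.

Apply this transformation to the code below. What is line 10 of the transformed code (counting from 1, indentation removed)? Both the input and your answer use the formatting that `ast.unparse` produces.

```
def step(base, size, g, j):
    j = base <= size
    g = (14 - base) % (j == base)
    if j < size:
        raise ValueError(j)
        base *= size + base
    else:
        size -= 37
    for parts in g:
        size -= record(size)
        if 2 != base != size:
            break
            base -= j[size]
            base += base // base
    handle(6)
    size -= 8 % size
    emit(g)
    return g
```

if 2 != base and base != size:

Transformed code:
def step(base, size, g, j):
    j = base <= size
    g = (14 - base) % (j == base)
    if j < size:
        raise ValueError(j)
    else:
        size -= 37
    for parts in g:
        size -= record(size)
        if 2 != base and base != size:
            break
    handle(6)
    size -= 8 % size
    emit(g)
    return g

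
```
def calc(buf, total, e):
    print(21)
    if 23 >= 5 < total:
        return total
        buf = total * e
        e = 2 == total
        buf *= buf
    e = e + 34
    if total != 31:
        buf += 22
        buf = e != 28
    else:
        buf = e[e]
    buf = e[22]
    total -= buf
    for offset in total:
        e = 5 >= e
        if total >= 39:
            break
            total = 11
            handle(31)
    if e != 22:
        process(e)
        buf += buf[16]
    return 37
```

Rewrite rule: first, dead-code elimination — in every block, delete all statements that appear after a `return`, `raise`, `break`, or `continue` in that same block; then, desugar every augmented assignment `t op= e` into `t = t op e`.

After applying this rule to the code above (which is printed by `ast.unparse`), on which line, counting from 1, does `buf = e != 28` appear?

8

Transformed code:
def calc(buf, total, e):
    print(21)
    if 23 >= 5 < total:
        return total
    e = e + 34
    if total != 31:
        buf = buf + 22
        buf = e != 28
    else:
        buf = e[e]
    buf = e[22]
    total = total - buf
    for offset in total:
        e = 5 >= e
        if total >= 39:
            break
    if e != 22:
        process(e)
        buf = buf + buf[16]
    return 37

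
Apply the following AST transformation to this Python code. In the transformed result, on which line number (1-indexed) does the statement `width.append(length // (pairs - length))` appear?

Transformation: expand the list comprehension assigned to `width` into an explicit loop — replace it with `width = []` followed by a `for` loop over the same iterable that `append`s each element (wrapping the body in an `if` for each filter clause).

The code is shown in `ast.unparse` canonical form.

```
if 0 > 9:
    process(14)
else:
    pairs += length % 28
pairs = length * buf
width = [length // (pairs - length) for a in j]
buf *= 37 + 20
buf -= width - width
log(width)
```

8

Transformed code:
if 0 > 9:
    process(14)
else:
    pairs += length % 28
pairs = length * buf
width = []
for a in j:
    width.append(length // (pairs - length))
buf *= 37 + 20
buf -= width - width
log(width)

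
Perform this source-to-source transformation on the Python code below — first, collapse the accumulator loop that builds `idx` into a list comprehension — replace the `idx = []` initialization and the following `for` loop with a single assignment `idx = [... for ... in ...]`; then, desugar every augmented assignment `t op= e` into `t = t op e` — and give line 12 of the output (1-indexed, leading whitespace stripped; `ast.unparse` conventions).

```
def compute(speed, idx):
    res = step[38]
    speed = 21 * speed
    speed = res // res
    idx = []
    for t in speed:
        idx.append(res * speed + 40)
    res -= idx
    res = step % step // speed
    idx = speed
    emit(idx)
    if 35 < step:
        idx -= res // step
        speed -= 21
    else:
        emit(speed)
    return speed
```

speed = speed - 21

Transformed code:
def compute(speed, idx):
    res = step[38]
    speed = 21 * speed
    speed = res // res
    idx = [res * speed + 40 for t in speed]
    res = res - idx
    res = step % step // speed
    idx = speed
    emit(idx)
    if 35 < step:
        idx = idx - res // step
        speed = speed - 21
    else:
        emit(speed)
    return speed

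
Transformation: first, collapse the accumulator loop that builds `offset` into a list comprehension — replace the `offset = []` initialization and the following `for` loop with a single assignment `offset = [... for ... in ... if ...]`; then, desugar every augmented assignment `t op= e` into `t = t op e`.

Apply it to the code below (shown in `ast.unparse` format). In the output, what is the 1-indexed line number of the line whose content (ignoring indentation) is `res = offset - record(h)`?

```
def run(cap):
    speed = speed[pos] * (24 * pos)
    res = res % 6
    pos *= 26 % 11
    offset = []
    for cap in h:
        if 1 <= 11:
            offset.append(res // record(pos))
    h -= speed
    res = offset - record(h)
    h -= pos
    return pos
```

7

Transformed code:
def run(cap):
    speed = speed[pos] * (24 * pos)
    res = res % 6
    pos = pos * (26 % 11)
    offset = [res // record(pos) for cap in h if 1 <= 11]
    h = h - speed
    res = offset - record(h)
    h = h - pos
    return pos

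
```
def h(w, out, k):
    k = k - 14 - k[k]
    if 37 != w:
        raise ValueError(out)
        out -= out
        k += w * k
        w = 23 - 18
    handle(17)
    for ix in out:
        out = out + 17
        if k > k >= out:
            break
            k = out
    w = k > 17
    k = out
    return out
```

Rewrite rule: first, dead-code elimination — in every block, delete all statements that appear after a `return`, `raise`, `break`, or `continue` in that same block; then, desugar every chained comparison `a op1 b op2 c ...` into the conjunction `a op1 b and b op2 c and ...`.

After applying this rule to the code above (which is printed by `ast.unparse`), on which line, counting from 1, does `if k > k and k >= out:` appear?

8

Transformed code:
def h(w, out, k):
    k = k - 14 - k[k]
    if 37 != w:
        raise ValueError(out)
    handle(17)
    for ix in out:
        out = out + 17
        if k > k and k >= out:
            break
    w = k > 17
    k = out
    return out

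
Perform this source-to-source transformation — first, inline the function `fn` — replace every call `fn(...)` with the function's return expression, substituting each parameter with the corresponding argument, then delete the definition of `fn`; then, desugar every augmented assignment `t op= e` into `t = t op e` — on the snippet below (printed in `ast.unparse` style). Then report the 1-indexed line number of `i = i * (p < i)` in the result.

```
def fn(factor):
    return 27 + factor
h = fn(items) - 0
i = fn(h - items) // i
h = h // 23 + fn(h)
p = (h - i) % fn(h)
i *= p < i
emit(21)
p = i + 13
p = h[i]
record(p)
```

5

Transformed code:
h = 27 + items - 0
i = (27 + (h - items)) // i
h = h // 23 + (27 + h)
p = (h - i) % (27 + h)
i = i * (p < i)
emit(21)
p = i + 13
p = h[i]
record(p)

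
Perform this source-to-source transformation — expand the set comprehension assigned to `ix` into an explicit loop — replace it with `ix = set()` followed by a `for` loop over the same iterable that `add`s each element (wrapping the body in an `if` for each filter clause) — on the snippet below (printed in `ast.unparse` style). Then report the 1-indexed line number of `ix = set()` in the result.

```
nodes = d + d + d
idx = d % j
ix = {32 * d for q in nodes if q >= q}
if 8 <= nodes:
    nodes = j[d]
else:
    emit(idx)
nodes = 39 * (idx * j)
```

3

Transformed code:
nodes = d + d + d
idx = d % j
ix = set()
for q in nodes:
    if q >= q:
        ix.add(32 * d)
if 8 <= nodes:
    nodes = j[d]
else:
    emit(idx)
nodes = 39 * (idx * j)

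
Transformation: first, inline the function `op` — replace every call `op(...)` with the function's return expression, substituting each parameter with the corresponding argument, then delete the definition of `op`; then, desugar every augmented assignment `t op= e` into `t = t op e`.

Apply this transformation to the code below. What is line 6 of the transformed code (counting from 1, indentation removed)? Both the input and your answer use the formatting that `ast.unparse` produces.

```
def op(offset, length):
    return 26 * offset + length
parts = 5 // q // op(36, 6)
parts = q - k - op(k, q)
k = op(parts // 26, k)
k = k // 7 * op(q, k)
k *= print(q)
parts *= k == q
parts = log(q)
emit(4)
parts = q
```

Transformed code:
parts = 5 // q // (26 * 36 + 6)
parts = q - k - (26 * k + q)
k = 26 * (parts // 26) + k
k = k // 7 * (26 * q + k)
k = k * print(q)
parts = parts * (k == q)
parts = log(q)
emit(4)
parts = q

parts = parts * (k == q)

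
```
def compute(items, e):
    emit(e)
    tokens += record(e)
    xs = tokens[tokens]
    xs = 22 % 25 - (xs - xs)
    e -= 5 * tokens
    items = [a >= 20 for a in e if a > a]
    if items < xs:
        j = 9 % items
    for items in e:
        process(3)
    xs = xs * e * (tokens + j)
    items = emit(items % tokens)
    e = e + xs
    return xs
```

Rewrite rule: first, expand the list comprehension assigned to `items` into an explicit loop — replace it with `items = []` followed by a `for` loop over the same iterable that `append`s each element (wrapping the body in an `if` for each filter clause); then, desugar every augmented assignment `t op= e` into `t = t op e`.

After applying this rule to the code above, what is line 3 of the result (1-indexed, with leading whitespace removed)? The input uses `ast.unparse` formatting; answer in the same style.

Transformed code:
def compute(items, e):
    emit(e)
    tokens = tokens + record(e)
    xs = tokens[tokens]
    xs = 22 % 25 - (xs - xs)
    e = e - 5 * tokens
    items = []
    for a in e:
        if a > a:
            items.append(a >= 20)
    if items < xs:
        j = 9 % items
    for items in e:
        process(3)
    xs = xs * e * (tokens + j)
    items = emit(items % tokens)
    e = e + xs
    return xs

tokens = tokens + record(e)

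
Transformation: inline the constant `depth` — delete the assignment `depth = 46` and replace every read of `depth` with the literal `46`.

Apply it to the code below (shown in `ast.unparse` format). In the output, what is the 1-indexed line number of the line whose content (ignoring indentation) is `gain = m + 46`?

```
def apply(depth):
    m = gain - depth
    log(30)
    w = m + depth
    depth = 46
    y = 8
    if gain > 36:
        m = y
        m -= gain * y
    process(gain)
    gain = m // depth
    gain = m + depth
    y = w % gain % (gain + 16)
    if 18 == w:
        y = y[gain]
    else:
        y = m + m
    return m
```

Transformed code:
def apply(depth):
    m = gain - 46
    log(30)
    w = m + 46
    y = 8
    if gain > 36:
        m = y
        m -= gain * y
    process(gain)
    gain = m // 46
    gain = m + 46
    y = w % gain % (gain + 16)
    if 18 == w:
        y = y[gain]
    else:
        y = m + m
    return m

11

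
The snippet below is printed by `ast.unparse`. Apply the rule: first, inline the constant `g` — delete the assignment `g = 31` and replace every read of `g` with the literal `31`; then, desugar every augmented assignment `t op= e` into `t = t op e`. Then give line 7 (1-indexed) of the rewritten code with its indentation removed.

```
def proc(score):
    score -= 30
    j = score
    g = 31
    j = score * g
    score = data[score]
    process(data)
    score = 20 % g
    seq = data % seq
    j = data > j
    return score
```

Transformed code:
def proc(score):
    score = score - 30
    j = score
    j = score * 31
    score = data[score]
    process(data)
    score = 20 % 31
    seq = data % seq
    j = data > j
    return score

score = 20 % 31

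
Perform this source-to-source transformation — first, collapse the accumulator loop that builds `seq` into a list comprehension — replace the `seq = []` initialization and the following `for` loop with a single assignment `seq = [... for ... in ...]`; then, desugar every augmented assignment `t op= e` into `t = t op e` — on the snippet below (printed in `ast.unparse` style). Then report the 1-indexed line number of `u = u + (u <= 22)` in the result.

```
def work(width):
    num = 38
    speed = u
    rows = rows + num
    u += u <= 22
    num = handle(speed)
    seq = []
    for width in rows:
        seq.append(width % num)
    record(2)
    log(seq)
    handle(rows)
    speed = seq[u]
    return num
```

Transformed code:
def work(width):
    num = 38
    speed = u
    rows = rows + num
    u = u + (u <= 22)
    num = handle(speed)
    seq = [width % num for width in rows]
    record(2)
    log(seq)
    handle(rows)
    speed = seq[u]
    return num

5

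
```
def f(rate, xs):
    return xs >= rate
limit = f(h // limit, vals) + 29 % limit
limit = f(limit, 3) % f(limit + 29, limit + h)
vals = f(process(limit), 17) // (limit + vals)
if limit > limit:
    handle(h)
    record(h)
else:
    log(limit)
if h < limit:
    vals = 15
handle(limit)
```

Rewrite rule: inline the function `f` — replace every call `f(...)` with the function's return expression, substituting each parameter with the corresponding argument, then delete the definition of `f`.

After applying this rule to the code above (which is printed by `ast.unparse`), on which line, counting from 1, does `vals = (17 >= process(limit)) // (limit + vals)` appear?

Transformed code:
limit = (vals >= h // limit) + 29 % limit
limit = (3 >= limit) % (limit + h >= limit + 29)
vals = (17 >= process(limit)) // (limit + vals)
if limit > limit:
    handle(h)
    record(h)
else:
    log(limit)
if h < limit:
    vals = 15
handle(limit)

3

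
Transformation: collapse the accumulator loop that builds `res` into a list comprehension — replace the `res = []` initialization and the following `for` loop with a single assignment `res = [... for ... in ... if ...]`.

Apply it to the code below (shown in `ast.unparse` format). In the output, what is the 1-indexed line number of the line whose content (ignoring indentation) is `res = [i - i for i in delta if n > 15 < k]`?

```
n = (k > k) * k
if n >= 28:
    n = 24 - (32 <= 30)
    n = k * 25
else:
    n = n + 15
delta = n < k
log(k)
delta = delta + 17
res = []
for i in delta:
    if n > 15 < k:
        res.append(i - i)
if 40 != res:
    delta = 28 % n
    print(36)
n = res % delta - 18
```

Transformed code:
n = (k > k) * k
if n >= 28:
    n = 24 - (32 <= 30)
    n = k * 25
else:
    n = n + 15
delta = n < k
log(k)
delta = delta + 17
res = [i - i for i in delta if n > 15 < k]
if 40 != res:
    delta = 28 % n
    print(36)
n = res % delta - 18

10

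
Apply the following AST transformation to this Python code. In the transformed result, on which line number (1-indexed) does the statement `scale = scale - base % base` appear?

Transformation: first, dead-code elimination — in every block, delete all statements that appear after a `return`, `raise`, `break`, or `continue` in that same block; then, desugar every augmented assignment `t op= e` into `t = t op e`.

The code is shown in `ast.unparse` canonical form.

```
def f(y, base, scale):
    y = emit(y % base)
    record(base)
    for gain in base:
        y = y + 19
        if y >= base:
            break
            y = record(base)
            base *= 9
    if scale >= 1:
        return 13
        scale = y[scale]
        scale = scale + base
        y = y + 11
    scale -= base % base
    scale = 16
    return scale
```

Transformed code:
def f(y, base, scale):
    y = emit(y % base)
    record(base)
    for gain in base:
        y = y + 19
        if y >= base:
            break
    if scale >= 1:
        return 13
    scale = scale - base % base
    scale = 16
    return scale

10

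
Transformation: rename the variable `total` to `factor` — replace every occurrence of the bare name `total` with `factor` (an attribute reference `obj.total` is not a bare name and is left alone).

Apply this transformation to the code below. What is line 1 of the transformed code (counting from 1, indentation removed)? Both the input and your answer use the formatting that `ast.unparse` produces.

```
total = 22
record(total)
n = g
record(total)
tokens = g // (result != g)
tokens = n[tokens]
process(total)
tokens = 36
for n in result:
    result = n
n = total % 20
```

factor = 22

Transformed code:
factor = 22
record(factor)
n = g
record(factor)
tokens = g // (result != g)
tokens = n[tokens]
process(factor)
tokens = 36
for n in result:
    result = n
n = factor % 20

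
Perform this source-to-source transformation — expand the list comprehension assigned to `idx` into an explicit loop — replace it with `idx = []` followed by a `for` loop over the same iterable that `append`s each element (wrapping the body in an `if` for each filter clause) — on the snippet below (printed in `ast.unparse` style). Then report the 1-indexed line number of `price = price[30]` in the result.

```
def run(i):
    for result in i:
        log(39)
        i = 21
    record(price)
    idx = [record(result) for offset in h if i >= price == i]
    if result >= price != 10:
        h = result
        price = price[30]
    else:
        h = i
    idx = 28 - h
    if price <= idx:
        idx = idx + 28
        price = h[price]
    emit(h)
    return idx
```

Transformed code:
def run(i):
    for result in i:
        log(39)
        i = 21
    record(price)
    idx = []
    for offset in h:
        if i >= price == i:
            idx.append(record(result))
    if result >= price != 10:
        h = result
        price = price[30]
    else:
        h = i
    idx = 28 - h
    if price <= idx:
        idx = idx + 28
        price = h[price]
    emit(h)
    return idx

12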